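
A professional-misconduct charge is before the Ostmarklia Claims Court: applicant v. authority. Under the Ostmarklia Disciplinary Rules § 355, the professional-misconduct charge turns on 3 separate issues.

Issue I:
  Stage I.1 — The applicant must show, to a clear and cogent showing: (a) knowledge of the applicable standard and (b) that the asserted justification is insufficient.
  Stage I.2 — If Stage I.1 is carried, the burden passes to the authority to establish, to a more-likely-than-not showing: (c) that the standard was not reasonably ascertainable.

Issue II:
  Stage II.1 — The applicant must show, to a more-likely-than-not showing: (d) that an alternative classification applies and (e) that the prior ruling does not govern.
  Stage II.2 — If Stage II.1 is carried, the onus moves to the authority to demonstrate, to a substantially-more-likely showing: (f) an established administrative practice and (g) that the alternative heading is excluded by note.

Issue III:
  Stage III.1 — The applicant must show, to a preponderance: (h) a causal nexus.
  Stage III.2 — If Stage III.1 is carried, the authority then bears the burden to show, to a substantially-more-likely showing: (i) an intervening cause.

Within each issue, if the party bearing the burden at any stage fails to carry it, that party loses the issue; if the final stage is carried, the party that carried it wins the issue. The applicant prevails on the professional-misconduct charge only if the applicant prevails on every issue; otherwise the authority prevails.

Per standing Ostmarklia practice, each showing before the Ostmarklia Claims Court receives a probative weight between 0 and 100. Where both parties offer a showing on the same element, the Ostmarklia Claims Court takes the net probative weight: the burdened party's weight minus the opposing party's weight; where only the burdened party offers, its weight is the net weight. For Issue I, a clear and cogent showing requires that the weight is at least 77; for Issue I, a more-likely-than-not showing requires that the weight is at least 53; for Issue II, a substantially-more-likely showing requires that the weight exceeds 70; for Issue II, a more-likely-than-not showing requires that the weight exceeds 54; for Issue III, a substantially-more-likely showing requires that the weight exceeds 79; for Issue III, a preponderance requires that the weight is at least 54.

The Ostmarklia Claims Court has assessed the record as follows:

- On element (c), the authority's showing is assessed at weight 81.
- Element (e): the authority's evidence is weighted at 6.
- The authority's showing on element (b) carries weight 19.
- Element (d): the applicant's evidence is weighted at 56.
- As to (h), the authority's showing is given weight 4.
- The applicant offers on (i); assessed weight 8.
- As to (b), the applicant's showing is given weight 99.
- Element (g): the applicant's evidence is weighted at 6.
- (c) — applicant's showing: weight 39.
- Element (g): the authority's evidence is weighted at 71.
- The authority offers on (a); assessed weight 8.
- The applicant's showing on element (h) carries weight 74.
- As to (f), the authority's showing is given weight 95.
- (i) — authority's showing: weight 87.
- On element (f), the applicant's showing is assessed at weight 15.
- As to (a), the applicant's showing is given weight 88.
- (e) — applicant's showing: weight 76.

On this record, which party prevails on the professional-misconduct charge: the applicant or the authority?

— Issue I —
At Stage I.1 the applicant must meet a clear and cogent showing (weight is at least 77): on (a) the weight is 88 less the opposing 8 gives net 80, which does reach 77, so (a) meets the standard; on (b) the weight is 99 less the opposing 19 gives net 80, ≥ 77, so (b) meets the standard.
  Stage I.1 carried; the burden shifts to the authority.
At Stage I.2 the authority must meet a more-likely-than-not showing (weight is at least 53): on (c) the weight is 81 less the opposing 39 gives net 42, < 53, so (c) does not meet the standard.
  The authority does not carry Stage I.2.
So the applicant prevails on this issue.
— Issue II —
Stage II.1 — burden on applicant; standard: a more-likely-than-not showing (weight exceeds 54).
    (d): 56 > 54 [met]
    (e): 76 − 6 = 70 > 54 [met]
  All elements met. The burden passes to the authority.
Stage II.2 — burden on authority; standard: a substantially-more-likely showing (weight exceeds 70).
    (f): 95 − 15 = 80 > 70 [met]
    (g): 71 − 6 = 65 ≤ 70 [not met]
  Stage II.2 not carried; the authority fails its burden.
So the applicant prevails on this issue.
— Issue III —
Stage III.1 — burden on applicant; standard: a preponderance (weight is at least 54).
    (h): 74 − 4 = 70 ≥ 54 [met]
  Stage III.1 is satisfied; the onus moves to the authority.
Stage III.2 — burden on authority; standard: a substantially-more-likely showing (weight exceeds 79).
    (i): 87 − 8 = 79 ≤ 79 [not met]
  Stage III.2 not carried; the authority fails its burden.
The analysis ends at Stage III.2; the applicant prevails on this issue.
Per-issue: Issue I → applicant; Issue II → applicant; Issue III → applicant. The applicant must prevail on every issue; overall, the applicant prevails.

applicant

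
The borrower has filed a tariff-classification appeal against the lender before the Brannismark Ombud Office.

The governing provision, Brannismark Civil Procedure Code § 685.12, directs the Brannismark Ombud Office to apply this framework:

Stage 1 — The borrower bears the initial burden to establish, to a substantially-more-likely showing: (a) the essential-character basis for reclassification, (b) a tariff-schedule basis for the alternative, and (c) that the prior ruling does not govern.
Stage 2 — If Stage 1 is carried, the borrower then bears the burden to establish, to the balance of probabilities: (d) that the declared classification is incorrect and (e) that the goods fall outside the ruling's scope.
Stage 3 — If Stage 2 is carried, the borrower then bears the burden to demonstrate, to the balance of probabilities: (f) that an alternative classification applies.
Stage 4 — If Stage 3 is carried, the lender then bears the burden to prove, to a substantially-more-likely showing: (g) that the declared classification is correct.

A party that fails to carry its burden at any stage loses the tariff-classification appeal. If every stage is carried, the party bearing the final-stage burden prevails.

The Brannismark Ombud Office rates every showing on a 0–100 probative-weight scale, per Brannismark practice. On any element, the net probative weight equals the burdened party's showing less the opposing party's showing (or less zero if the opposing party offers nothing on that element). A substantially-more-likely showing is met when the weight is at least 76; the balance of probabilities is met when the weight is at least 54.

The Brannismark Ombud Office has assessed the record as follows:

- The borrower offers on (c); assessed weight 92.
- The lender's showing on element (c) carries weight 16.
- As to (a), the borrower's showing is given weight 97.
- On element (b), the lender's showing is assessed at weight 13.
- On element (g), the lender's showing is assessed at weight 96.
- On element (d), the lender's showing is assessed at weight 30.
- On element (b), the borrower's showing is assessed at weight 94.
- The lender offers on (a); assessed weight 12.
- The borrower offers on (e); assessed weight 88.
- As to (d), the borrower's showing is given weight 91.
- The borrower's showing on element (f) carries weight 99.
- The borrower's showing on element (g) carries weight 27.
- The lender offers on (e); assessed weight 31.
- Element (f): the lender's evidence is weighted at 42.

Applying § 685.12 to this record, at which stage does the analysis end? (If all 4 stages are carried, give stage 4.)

At Stage 1 the borrower must meet a substantially-more-likely showing (weight is at least 76): on (a) the weight is 97 less the opposing 12 gives net 85, ≥ 76, so (a) meets the standard; on (b) the weight is 94 less the opposing 13 gives net 81, ≥ 76, so (b) meets the standard; on (c) the weight is 92 less the opposing 16 gives net 76, ≥ 76, so (c) meets the standard.
  Stage 1 carried; the burden remains with the borrower.
At Stage 2 the borrower must meet the balance of probabilities (weight is at least 54): on (d) the weight is 91 less the opposing 30 gives net 61, which does reach 54, so (d) meets the standard; on (e) the weight is 88 less the opposing 31 gives net 57, which does reach 54, so (e) meets the standard.
  Stage 2 is satisfied; the borrower continues to bear the burden.
At Stage 3 the borrower must meet the balance of probabilities (weight is at least 54): on (f) the weight is 99 less the opposing 42 gives net 57, which does reach 54, so (f) meets the standard.
  The borrower carries Stage 3; the lender now bears the burden.
At Stage 4 the lender must meet a substantially-more-likely showing (weight is at least 76): on (g) the weight is 96 less the opposing 27 gives net 69, which does not reach 76, so (g) does not meet the standard.
  Stage 4 not carried; the lender fails its burden.
The borrower prevails.

stage 4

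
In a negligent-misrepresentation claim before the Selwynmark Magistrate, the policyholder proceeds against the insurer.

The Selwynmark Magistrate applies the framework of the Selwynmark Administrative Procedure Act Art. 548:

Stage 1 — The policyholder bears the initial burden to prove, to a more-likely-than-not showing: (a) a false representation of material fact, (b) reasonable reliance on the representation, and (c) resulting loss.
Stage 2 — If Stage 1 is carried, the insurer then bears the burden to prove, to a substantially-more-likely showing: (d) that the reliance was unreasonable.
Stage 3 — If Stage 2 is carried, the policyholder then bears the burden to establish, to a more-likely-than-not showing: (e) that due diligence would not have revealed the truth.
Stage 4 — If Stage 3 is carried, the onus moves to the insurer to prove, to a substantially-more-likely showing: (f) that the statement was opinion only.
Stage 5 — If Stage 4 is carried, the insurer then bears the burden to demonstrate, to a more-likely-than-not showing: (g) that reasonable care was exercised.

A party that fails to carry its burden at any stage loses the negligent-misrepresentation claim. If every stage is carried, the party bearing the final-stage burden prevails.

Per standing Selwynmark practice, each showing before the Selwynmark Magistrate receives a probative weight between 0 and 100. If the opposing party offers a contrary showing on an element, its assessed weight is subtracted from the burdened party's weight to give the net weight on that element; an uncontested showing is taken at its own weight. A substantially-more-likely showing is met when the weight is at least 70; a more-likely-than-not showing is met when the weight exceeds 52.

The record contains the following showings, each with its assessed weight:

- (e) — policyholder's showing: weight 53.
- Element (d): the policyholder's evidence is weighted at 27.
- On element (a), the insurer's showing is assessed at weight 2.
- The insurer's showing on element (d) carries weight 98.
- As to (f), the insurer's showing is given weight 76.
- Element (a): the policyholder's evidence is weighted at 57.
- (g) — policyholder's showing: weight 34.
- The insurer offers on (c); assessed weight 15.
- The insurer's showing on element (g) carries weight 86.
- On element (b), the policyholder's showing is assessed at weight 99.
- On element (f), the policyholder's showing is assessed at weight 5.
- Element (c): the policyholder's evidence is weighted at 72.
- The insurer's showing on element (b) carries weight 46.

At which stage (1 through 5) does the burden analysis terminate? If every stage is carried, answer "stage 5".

Stage 1 — burden on policyholder; standard: a more-likely-than-not showing (weight exceeds 52).
    (a): 57 − 2 = 55 > 52 [met]
    (b): 99 − 46 = 53 > 52 [met]
    (c): 72 − 15 = 57 > 52 [met]
  Stage 1 is satisfied; the onus moves to the insurer.
Stage 2 — burden on insurer; standard: a substantially-more-likely showing (weight is at least 70).
    (d): 98 − 27 = 71 ≥ 70 [met]
  Stage 2 carried; the burden shifts to the policyholder.
Stage 3 — burden on policyholder; standard: a more-likely-than-not showing (weight exceeds 52).
    (e): 53 > 52 [met]
  Stage 3 is satisfied; the onus moves to the insurer.
Stage 4 — burden on insurer; standard: a substantially-more-likely showing (weight is at least 70).
    (f): 76 − 5 = 71 ≥ 70 [met]
  All elements met. The insurer retains the burden for Stage 5.
Stage 5 — burden on insurer; standard: a more-likely-than-not showing (weight exceeds 52).
    (g): 86 − 34 = 52 ≤ 52 [not met]
  Not every element is met, so the insurer fails to carry Stage 5.
The policyholder prevails.

stage 5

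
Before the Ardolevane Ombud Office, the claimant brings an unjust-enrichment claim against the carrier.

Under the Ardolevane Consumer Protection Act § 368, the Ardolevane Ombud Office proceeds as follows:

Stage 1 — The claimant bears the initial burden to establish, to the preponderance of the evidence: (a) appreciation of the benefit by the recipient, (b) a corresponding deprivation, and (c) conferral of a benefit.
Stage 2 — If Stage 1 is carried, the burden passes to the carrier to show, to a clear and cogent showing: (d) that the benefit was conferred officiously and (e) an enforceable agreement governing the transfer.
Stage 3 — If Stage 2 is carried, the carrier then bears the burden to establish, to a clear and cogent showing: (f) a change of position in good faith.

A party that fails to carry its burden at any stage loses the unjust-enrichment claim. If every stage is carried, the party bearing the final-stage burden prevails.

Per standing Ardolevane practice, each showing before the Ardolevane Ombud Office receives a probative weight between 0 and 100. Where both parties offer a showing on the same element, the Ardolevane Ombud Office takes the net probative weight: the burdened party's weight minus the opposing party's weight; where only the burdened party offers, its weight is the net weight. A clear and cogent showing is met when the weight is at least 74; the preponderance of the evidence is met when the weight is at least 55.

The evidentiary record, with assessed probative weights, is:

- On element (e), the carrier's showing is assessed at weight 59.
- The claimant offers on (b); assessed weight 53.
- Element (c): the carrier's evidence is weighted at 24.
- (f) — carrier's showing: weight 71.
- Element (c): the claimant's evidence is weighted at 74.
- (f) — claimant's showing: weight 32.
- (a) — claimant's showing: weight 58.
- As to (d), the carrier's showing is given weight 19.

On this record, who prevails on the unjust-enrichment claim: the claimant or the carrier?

carrier

Stage 1 — burden on claimant; standard: the preponderance of the evidence (weight is at least 55).
    (a): 58 ≥ 55 [met]
    (b): 53 < 55 [not met]
    (c): 74 − 24 = 50 < 55 [not met]
  The claimant does not carry Stage 1.
The carrier prevails.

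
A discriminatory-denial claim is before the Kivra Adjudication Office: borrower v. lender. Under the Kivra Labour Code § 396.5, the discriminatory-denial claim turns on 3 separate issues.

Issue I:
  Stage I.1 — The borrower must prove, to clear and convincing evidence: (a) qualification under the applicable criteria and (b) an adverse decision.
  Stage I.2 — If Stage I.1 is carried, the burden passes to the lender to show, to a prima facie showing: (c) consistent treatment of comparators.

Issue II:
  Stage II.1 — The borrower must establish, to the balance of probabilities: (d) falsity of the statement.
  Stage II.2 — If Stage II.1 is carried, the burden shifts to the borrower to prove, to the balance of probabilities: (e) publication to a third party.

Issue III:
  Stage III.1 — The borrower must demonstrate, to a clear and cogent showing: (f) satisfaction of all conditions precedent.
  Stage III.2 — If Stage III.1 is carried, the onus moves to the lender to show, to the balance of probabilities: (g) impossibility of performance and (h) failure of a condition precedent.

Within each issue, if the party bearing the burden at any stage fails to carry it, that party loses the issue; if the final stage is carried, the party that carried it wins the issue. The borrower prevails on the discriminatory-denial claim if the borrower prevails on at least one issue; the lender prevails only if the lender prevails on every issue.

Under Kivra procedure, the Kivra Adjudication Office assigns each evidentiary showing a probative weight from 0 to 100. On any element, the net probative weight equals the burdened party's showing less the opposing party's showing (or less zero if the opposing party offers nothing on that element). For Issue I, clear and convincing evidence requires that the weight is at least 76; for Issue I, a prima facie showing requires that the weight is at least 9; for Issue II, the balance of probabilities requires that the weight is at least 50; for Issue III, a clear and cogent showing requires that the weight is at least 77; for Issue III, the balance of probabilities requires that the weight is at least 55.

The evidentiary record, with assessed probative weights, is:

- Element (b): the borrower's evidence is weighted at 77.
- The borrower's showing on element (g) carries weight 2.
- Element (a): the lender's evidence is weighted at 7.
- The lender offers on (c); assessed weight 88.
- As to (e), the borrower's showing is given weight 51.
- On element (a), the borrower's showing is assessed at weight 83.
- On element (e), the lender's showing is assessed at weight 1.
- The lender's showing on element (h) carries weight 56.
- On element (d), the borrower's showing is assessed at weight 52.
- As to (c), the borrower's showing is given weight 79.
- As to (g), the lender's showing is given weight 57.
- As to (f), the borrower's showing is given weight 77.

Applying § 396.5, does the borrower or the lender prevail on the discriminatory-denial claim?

borrower

— Issue I —
Stage I.1 (borrower, clear and convincing evidence, weight is at least 76): (a) net 83−7=76 ≥ 76 — meets; (b) 77 ≥ 76 — meets.
  Stage I.1 is satisfied; the onus moves to the lender.
Stage I.2 (lender, a prima facie showing, weight is at least 9): (c) net 88−79=9 ≥ 9 — meets.
  The lender carries the last stage.
Every stage carried; the lender prevails on this issue.
— Issue II —
Stage II.1 — burden on borrower; standard: the balance of probabilities (weight is at least 50).
    (d): 52 ≥ 50 [met]
  All elements met. The borrower retains the burden for Stage II.2.
Stage II.2 — burden on borrower; standard: the balance of probabilities (weight is at least 50).
    (e): 51 − 1 = 50 ≥ 50 [met]
  The borrower carries the last stage.
With every stage satisfied, the borrower prevails on this issue.
— Issue III —
At Stage III.1 the borrower must meet a clear and cogent showing (weight is at least 77): on (f) the weight is 77, which does reach 77, so (f) meets the standard.
  Stage III.1 is satisfied; the onus moves to the lender.
At Stage III.2 the lender must meet the balance of probabilities (weight is at least 55): on (g) the weight is 57 less the opposing 2 gives net 55, ≥ 55, so (g) meets the standard; on (h) the weight is 56, ≥ 55, so (h) meets the standard.
  All elements met at the final stage.
All stages carried — the lender prevails on this issue.
Per-issue: Issue I → lender; Issue II → borrower; Issue III → lender. The borrower must prevail on at least one issue; overall, the borrower prevails.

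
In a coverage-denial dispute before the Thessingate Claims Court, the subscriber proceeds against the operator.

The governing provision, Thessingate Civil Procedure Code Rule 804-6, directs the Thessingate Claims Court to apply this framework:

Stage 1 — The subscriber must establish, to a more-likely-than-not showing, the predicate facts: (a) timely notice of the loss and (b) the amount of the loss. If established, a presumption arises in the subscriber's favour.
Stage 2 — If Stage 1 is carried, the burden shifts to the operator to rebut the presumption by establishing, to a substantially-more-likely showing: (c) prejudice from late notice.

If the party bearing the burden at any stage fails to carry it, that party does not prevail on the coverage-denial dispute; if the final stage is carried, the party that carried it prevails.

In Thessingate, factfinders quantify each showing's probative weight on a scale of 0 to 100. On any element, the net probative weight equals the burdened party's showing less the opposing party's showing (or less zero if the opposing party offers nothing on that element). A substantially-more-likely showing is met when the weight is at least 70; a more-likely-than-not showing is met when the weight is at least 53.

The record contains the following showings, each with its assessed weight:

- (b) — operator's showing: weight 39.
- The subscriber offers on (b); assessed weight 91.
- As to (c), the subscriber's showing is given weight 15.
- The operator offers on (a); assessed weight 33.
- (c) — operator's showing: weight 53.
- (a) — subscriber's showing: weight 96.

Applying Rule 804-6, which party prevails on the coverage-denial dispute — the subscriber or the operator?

Stage 1 (subscriber, a more-likely-than-not showing, weight is at least 53): (a) net 96−33=63 ≥ 53 — meets; (b) net 91−39=52 < 53 — fails.
  Not every element is met, so the subscriber fails to carry Stage 1.
The analysis ends at Stage 1; the operator prevails.

operator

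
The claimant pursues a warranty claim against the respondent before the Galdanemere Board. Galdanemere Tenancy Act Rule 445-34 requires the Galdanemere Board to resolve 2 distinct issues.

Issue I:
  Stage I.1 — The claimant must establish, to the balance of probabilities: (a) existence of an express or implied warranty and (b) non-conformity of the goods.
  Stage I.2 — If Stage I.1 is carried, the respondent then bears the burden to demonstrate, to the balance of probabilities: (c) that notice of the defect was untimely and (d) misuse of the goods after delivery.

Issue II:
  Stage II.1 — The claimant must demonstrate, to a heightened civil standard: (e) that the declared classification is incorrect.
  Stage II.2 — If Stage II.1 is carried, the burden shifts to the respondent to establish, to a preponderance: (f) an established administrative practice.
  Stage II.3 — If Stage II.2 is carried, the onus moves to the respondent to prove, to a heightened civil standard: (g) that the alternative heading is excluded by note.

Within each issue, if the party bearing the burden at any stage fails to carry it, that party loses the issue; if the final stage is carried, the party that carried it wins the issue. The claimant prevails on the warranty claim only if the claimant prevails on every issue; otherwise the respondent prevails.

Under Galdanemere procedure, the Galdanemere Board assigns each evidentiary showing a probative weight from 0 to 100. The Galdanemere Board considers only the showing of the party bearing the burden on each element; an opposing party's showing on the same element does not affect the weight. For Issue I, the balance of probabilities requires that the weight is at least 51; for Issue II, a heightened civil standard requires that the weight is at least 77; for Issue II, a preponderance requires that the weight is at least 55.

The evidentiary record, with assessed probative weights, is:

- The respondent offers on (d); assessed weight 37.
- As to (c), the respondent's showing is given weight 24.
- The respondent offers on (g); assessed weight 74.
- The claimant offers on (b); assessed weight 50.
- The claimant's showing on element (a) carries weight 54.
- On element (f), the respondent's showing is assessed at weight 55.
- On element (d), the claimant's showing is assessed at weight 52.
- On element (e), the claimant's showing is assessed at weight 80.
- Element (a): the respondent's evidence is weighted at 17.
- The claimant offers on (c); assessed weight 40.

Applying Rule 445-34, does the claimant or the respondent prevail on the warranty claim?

— Issue I —
At Stage I.1 the claimant must meet the balance of probabilities (weight is at least 51): on (a) the weight is 54 (the respondent's 17 is given no effect), which does reach 51, so (a) meets the standard; on (b) the weight is 50, < 51, so (b) does not meet the standard.
  Not every element is met, so the claimant fails to carry Stage I.1.
The analysis ends at Stage I.1; the respondent prevails on this issue.
— Issue II —
At Stage II.1 the claimant must meet a heightened civil standard (weight is at least 77): on (e) the weight is 80, which does reach 77, so (e) meets the standard.
  All elements met. The burden passes to the respondent.
At Stage II.2 the respondent must meet a preponderance (weight is at least 55): on (f) the weight is 55, ≥ 55, so (f) meets the standard.
  Stage II.2 carried; the burden remains with the respondent.
At Stage II.3 the respondent must meet a heightened civil standard (weight is at least 77): on (g) the weight is 74, < 77, so (g) does not meet the standard.
  Stage II.3 not carried; the respondent fails its burden.
The claimant prevails on this issue.
Per-issue: Issue I → respondent; Issue II → claimant. The claimant must prevail on every issue; overall, the respondent prevails.

respondent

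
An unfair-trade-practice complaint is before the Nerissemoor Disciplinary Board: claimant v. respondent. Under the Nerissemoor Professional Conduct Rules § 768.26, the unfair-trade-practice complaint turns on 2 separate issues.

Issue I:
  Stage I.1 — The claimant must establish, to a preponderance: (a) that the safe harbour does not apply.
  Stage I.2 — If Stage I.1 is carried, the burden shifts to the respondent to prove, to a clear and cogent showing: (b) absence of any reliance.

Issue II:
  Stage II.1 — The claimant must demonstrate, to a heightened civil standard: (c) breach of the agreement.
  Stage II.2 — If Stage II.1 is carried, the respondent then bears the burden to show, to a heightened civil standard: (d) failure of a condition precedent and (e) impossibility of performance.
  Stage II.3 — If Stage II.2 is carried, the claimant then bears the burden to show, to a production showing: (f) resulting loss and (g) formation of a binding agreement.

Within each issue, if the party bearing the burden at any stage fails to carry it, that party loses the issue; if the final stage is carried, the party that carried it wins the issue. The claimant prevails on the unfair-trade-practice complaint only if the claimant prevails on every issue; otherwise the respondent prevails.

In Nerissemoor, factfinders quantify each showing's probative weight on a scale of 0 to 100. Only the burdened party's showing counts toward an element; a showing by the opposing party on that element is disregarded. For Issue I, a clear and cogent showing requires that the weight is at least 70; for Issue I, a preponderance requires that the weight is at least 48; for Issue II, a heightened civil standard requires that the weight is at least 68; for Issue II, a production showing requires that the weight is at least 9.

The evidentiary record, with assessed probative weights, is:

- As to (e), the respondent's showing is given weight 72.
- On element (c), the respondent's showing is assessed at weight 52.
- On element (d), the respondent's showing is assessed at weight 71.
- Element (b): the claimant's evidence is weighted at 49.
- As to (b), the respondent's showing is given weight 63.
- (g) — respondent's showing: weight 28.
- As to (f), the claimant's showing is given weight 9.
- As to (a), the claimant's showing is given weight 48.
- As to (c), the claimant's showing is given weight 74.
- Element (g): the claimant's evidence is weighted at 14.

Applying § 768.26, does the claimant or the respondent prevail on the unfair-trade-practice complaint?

— Issue I —
At Stage I.1 the claimant must meet a preponderance (weight is at least 48): on (a) the weight is 48, ≥ 48, so (a) meets the standard.
  Stage I.1 carried; the burden shifts to the respondent.
At Stage I.2 the respondent must meet a clear and cogent showing (weight is at least 70): on (b) the weight is 63 (the claimant's 49 is given no effect), which does not reach 70, so (b) does not meet the standard.
  Stage I.2 not carried; the respondent fails its burden.
So the claimant prevails on this issue.
— Issue II —
At Stage II.1 the claimant must meet a heightened civil standard (weight is at least 68): on (c) the weight is 74 (the respondent's 52 is given no effect), ≥ 68, so (c) meets the standard.
  All elements met. The burden passes to the respondent.
At Stage II.2 the respondent must meet a heightened civil standard (weight is at least 68): on (d) the weight is 71, ≥ 68, so (d) meets the standard; on (e) the weight is 72, ≥ 68, so (e) meets the standard.
  The respondent carries Stage II.2; the claimant now bears the burden.
At Stage II.3 the claimant must meet a production showing (weight is at least 9): on (f) the weight is 9, which does reach 9, so (f) meets the standard; on (g) the weight is 14 (the respondent's 28 is given no effect), which does reach 9, so (g) meets the standard.
  The claimant carries the last stage.
All stages carried — the claimant prevails on this issue.
Per-issue: Issue I → claimant; Issue II → claimant. The claimant must prevail on every issue; overall, the claimant prevails.

claimant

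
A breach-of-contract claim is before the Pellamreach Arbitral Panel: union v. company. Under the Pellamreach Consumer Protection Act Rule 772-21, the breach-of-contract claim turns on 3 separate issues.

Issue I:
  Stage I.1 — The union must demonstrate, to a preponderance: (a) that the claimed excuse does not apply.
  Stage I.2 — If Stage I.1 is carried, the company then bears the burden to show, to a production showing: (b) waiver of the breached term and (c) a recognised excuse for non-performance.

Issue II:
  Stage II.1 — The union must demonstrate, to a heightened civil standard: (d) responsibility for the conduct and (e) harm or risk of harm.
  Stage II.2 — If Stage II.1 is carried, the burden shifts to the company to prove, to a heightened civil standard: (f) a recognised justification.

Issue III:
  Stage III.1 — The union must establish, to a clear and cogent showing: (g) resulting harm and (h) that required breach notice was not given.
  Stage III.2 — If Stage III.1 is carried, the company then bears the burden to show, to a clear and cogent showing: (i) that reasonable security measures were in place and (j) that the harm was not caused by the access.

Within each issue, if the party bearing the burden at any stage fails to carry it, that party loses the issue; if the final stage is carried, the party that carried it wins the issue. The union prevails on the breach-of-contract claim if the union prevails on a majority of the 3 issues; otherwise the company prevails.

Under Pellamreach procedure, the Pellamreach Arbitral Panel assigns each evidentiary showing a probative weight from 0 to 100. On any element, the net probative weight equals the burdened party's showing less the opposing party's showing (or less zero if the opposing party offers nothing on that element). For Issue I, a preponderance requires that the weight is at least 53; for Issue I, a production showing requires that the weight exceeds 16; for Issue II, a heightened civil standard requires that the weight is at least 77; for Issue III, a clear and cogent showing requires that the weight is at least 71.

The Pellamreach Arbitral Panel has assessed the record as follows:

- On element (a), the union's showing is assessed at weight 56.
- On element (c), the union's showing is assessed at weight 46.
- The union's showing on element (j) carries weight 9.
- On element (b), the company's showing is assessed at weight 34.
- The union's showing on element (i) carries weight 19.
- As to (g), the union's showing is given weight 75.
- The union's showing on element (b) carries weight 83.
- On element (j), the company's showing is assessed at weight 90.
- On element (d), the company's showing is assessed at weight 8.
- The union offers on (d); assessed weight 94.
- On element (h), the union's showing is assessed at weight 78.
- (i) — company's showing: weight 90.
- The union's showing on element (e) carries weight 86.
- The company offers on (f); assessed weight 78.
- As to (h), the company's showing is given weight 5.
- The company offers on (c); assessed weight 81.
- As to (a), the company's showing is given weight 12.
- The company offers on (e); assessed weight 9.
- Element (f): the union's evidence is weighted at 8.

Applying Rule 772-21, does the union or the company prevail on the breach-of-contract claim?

— Issue I —
At Stage I.1 the union must meet a preponderance (weight is at least 53): on (a) the weight is 56 less the opposing 12 gives net 44, < 53, so (a) does not meet the standard.
  The union does not carry Stage I.1.
The analysis ends at Stage I.1; the company prevails on this issue.
— Issue II —
Stage II.1 (union, a heightened civil standard, weight is at least 77): (d) net 94−8=86 ≥ 77 — meets; (e) net 86−9=77 ≥ 77 — meets.
  Stage II.1 carried; the burden shifts to the company.
Stage II.2 (company, a heightened civil standard, weight is at least 77): (f) net 78−8=70 < 77 — fails.
  The company does not carry Stage II.2.
The analysis ends at Stage II.2; the union prevails on this issue.
— Issue III —
Stage III.1 — burden on union; standard: a clear and cogent showing (weight is at least 71).
    (g): 75 ≥ 71 [met]
    (h): 78 − 5 = 73 ≥ 71 [met]
  The union carries Stage III.1; the company now bears the burden.
Stage III.2 — burden on company; standard: a clear and cogent showing (weight is at least 71).
    (i): 90 − 19 = 71 ≥ 71 [met]
    (j): 90 − 9 = 81 ≥ 71 [met]
  The company carries the last stage.
Every stage carried; the company prevails on this issue.
Per-issue: Issue I → company; Issue II → union; Issue III → company. The union must prevail on a majority of issues; overall, the company prevails.

company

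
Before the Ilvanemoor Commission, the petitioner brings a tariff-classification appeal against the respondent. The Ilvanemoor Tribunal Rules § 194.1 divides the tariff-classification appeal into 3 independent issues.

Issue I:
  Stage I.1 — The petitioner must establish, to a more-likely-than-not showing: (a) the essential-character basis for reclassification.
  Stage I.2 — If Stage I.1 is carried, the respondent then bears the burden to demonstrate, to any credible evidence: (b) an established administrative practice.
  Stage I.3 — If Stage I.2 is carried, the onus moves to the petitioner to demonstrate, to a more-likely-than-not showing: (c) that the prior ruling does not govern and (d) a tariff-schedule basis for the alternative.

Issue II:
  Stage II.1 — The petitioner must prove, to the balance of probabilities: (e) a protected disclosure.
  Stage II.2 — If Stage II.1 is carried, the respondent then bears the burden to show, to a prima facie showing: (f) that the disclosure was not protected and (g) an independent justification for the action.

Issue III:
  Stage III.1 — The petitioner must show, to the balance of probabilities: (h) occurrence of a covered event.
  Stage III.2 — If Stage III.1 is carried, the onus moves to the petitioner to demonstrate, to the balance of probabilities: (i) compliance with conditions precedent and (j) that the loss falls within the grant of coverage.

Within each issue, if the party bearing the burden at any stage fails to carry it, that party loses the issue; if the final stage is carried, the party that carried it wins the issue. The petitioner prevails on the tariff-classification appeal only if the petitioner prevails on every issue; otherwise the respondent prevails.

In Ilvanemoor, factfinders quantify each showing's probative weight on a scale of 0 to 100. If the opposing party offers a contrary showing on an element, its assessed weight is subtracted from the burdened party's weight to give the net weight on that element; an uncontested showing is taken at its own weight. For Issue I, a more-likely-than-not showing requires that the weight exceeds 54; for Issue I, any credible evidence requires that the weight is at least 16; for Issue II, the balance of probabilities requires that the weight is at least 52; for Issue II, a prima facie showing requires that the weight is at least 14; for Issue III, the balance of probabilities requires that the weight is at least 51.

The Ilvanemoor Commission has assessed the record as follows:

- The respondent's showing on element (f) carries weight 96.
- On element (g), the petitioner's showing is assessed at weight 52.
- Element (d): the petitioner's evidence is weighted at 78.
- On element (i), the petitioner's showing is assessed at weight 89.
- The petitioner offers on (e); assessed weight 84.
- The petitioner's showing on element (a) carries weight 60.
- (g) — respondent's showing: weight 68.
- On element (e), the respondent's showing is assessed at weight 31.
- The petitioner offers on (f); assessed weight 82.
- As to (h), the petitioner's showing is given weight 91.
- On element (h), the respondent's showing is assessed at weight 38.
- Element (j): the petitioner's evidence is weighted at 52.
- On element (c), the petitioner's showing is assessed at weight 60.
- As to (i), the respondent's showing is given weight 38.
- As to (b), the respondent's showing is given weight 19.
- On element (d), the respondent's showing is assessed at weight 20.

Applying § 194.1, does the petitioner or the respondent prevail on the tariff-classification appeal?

respondent

— Issue I —
Stage I.1 — burden on petitioner; standard: a more-likely-than-not showing (weight exceeds 54).
    (a): 60 > 54 [met]
  All elements met. The burden passes to the respondent.
Stage I.2 — burden on respondent; standard: any credible evidence (weight is at least 16).
    (b): 19 ≥ 16 [met]
  All elements met. The burden passes to the petitioner.
Stage I.3 — burden on petitioner; standard: a more-likely-than-not showing (weight exceeds 54).
    (c): 60 > 54 [met]
    (d): 78 − 20 = 58 > 54 [met]
  Stage I.3 carried; the final stage is satisfied.
With every stage satisfied, the petitioner prevails on this issue.
— Issue II —
At Stage II.1 the petitioner must meet the balance of probabilities (weight is at least 52): on (e) the weight is 84 less the opposing 31 gives net 53, which does reach 52, so (e) meets the standard.
  The petitioner carries Stage II.1; the respondent now bears the burden.
At Stage II.2 the respondent must meet a prima facie showing (weight is at least 14): on (f) the weight is 96 less the opposing 82 gives net 14, which does reach 14, so (f) meets the standard; on (g) the weight is 68 less the opposing 52 gives net 16, ≥ 14, so (g) meets the standard.
  The respondent carries the last stage.
All stages carried — the respondent prevails on this issue.
— Issue III —
Stage III.1 — burden on petitioner; standard: the balance of probabilities (weight is at least 51).
    (h): 91 − 38 = 53 ≥ 51 [met]
  All elements met. The petitioner retains the burden for Stage III.2.
Stage III.2 — burden on petitioner; standard: the balance of probabilities (weight is at least 51).
    (i): 89 − 38 = 51 ≥ 51 [met]
    (j): 52 ≥ 51 [met]
  The petitioner carries the last stage.
Every stage carried; the petitioner prevails on this issue.
Per-issue: Issue I → petitioner; Issue II → respondent; Issue III → petitioner. The petitioner must prevail on every issue; overall, the respondent prevails.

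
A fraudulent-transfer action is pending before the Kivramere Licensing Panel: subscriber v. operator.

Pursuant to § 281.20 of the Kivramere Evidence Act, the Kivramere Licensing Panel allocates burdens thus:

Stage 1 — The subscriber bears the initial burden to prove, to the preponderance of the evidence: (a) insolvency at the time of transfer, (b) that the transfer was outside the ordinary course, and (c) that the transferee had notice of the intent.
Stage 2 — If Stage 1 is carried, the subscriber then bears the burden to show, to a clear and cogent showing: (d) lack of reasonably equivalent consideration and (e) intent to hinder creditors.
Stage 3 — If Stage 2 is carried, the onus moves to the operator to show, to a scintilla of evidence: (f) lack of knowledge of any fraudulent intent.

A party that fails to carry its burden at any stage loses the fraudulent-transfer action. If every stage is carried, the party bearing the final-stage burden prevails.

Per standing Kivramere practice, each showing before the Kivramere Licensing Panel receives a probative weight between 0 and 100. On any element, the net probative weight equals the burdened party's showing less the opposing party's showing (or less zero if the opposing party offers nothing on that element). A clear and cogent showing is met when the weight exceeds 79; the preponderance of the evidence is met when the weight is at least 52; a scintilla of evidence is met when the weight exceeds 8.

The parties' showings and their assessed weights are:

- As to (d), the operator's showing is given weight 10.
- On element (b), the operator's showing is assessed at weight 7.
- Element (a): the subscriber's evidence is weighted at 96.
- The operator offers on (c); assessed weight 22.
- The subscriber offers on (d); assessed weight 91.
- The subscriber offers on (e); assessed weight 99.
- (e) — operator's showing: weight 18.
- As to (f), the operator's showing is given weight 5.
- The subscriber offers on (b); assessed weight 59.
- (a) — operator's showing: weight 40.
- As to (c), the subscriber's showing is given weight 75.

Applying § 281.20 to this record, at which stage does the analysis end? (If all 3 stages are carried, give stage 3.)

Stage 1 — burden on subscriber; standard: the preponderance of the evidence (weight is at least 52).
    (a): 96 − 40 = 56 ≥ 52 [met]
    (b): 59 − 7 = 52 ≥ 52 [met]
    (c): 75 − 22 = 53 ≥ 52 [met]
  Stage 1 is satisfied; the subscriber continues to bear the burden.
Stage 2 — burden on subscriber; standard: a clear and cogent showing (weight exceeds 79).
    (d): 91 − 10 = 81 > 79 [met]
    (e): 99 − 18 = 81 > 79 [met]
  All elements met. The burden passes to the operator.
Stage 3 — burden on operator; standard: a scintilla of evidence (weight exceeds 8).
    (f): 5 ≤ 8 [not met]
  Not every element is met, so the operator fails to carry Stage 3.
The subscriber prevails.

stage 3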